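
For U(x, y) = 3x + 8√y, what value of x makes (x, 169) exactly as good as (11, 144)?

x = 25/3

U(11, 144) = 129.
Set U(x, 169) = 129 and solve.
With y = 169: √169 = 13, so 3x = 129 − 8·13 = 25 and x = 25/3.
Check: U(25/3, 169) = 129.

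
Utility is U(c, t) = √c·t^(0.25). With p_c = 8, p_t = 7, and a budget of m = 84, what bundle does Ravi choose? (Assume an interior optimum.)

c* = 7, t* = 4

MU_c = 0.5·c^(-0.5)·t^(0.25) and MU_t = 0.25·√c·t^(-0.75).
MRS = MU_c/MU_t = (2)·t/c.
Tangency: set MRS = p_c/p_t = 8/7.
So (2)·t/c = 8/7, i.e. t = (4/7)·c.
Substitute into the budget 8·c + 7·t = 84: 12·c = 84, so c* = 7.
Then t* = (4/7)·7 = 4.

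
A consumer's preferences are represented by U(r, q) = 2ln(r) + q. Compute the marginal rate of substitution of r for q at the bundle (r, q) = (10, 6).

MRS = 0.2

MU_r = 2/r, MU_q = 1.
MRS = 2/r ÷ 1.
At (10, 6): MRS = 0.2.
That is, one extra unit of r is worth 0.2 units of q at the margin.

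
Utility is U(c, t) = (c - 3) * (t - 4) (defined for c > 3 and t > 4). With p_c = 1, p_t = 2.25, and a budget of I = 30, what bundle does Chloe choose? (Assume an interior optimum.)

MU_c = (t−4), MU_t = (c−3).
MRS = (t−4)/(c−3).
Tangency: set MRS = p_c/p_t = 1/2.25 = 4/9.
So (t − 4)/(c − 3) = 4/9, i.e. (t − 4) = (4/9)·(c − 3).
Rewrite the budget in excess-of-subsistence terms: 1·(c − 3) + 2.25·(t − 4) = 30 − 1·3 − 2.25·4 = 18.
Substituting, 2·(c − 3) = 18, so c − 3 = 9 and c* = 12.
Then t − 4 = (4/9)·9 = 4, so t* = 8.

c* = 12, t* = 8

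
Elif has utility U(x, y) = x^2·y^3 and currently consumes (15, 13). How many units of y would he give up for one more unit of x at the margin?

MRS = 26/45

MU_x = 2·x·y^3 and MU_y = 3·x^2·y^2.
MRS = MU_x/MU_y = (2/3)·y/x.
At (15, 13): MRS = 26/45.
The indifference curve has slope −26/45 at this bundle.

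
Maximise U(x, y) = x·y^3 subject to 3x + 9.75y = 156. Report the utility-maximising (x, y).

MU_x = y^3 and MU_y = 3·x·y^2.
MRS = MU_x/MU_y = (1/3)·y/x.
Tangency: set MRS = p_x/p_y = 3/9.75 = 4/13.
So (1/3)·y/x = 4/13, i.e. y = (12/13)·x.
Substitute into the budget 3·x + 9.75·y = 156: 12·x = 156, so x* = 13.
Then y* = (12/13)·13 = 12.

x* = 13, y* = 12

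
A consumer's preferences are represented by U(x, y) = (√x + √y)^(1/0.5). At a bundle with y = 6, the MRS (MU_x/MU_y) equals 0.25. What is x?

For CES with ρ = 0.5, MRS = √(y/x).
Setting √(6/x) = 0.25 gives 6/x = 1/16 and x = 96.

x = 96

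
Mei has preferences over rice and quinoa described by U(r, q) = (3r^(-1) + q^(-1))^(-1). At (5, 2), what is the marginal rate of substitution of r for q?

For CES with ρ = -1, MRS = (3/1)·(q/r)^2.
At (5, 2): MRS = 12/25.
So at (5, 2) the consumer would give up 12/25 units of q for one more unit of r.

MRS = 12/25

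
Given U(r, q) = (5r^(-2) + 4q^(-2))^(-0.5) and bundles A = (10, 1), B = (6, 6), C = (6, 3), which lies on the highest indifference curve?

Evaluate utility at each bundle:
U(A) = 0.497.
U(B) = 2.000.
U(C) = 1.309.
Highest utility is B, so B ≻ C ≻ A.

Bundle B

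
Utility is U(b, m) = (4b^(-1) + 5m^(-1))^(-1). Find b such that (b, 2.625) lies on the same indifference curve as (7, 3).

U depends on (b, m) only through S = 4b^(-1) + 5m^(-1), so equal utility means equal S. At (7, 3): S = 47/21.
With m = 2.625: 5·2.625^(-1) = 40/21, so 4b^(-1) = 47/21 − 40/21 = 1/3, i.e. b^(-1) = 1/12.
Hence b = 1/(1/12) = 12.
Check: U(12, 2.625) = 0.4468.

b = 12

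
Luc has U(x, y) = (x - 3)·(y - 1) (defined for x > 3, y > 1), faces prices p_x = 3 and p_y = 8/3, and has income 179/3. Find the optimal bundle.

x* = 11, y* = 10

MU_x = (y−1), MU_y = (x−3).
MRS = (y−1)/(x−3).
Tangency: set MRS = p_x/p_y = 3/(8/3) = 1.125.
So (y − 1)/(x − 3) = 1.125, i.e. (y − 1) = 1.125·(x − 3).
Rewrite the budget in excess-of-subsistence terms: 3·(x − 3) + (8/3)·(y − 1) = 179/3 − 3·3 − (8/3)·1 = 48.
Substituting, 6·(x − 3) = 48, so x − 3 = 8 and x* = 11.
Then y − 1 = 1.125·8 = 9, so y* = 10.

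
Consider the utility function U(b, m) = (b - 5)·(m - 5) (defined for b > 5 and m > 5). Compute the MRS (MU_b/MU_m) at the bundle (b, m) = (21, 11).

MU_b = (m−5), MU_m = (b−5).
MRS = (m−5)/(b−5).
At (21, 11): MRS = 0.375.
The indifference curve has slope −0.375 at this bundle.

MRS = 0.375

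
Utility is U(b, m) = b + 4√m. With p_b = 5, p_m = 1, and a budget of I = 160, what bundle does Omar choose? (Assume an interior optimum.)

b* = 12, m* = 100

MU_b = 1, MU_m = 4/(2√m).
MRS = 1 ÷ (4/(2√m)).
Tangency: set MRS = p_b/p_m = 5/1 = 5.
MRS depends only on m: 0.5·√m = 5 ⇒ √m = 5/0.5 = 10 ⇒ m* = 100.
From the budget, 5·b = 160 − 1·100 = 60, so b* = 12.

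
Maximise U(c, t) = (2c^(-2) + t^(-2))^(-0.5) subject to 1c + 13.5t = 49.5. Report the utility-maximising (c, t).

For CES with ρ = -2, MRS = (2/1)·(t/c)^3.
Tangency: set MRS = p_c/p_t = 1/13.5 = 2/27.
So (t/c)^3 = 1/27; taking the cube root, t/c = 1/3, i.e. t = (1/3)·c.
Substitute into the budget 1·c + 13.5·t = 49.5: 5.5·c = 49.5, so c* = 9 and t* = (1/3)·9 = 3.

c* = 9, t* = 3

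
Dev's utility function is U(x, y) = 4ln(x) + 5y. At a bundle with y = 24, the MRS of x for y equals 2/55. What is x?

MU_x = 4/x, MU_y = 5.
MRS = 4/x ÷ 5.
MRS depends only on x: 0.8/x = 2/55 ⇒ x = 0.8/(2/55) = 22.

x = 22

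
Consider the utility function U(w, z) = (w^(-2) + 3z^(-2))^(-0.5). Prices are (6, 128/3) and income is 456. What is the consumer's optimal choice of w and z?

w* = 12, z* = 9

For CES with ρ = -2, MRS = (1/3)·(z/w)^3.
Tangency: set MRS = p_w/p_z = 6/(128/3) = 9/64.
So (z/w)^3 = 27/64; taking the cube root, z/w = 0.75, i.e. z = 0.75·w.
Substitute into the budget 6·w + (128/3)·z = 456: 38·w = 456, so w* = 12 and z* = 0.75·12 = 9.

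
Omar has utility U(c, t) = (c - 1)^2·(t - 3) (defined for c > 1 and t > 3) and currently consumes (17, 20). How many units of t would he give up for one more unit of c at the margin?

MRS = 2.125

MU_c = 2·(c−1)·(t−3), MU_t = (c−1)^2.
MRS = (2/1)·(t−3)/(c−1).
At (17, 20): MRS = 2.125.
The indifference curve has slope −2.125 at this bundle.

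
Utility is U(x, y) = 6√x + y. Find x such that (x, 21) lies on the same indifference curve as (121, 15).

U(121, 15) = 81.
Set U(x, 21) = 81 and solve.
With y = 21: 6√x = 81 − 21 = 60, so √x = 10 and x = 100.
Check: U(100, 21) = 81.

x = 100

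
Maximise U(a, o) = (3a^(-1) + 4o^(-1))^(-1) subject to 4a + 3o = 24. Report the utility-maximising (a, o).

For CES with ρ = -1, MRS = (3/4)·(o/a)^2.
Tangency: set MRS = p_a/p_o = 4/3.
So (o/a)^2 = 16/9; taking the square root, o/a = 4/3, i.e. o = (4/3)·a.
Substitute into the budget 4·a + 3·o = 24: 8·a = 24, so a* = 3 and o* = (4/3)·3 = 4.

a* = 3, o* = 4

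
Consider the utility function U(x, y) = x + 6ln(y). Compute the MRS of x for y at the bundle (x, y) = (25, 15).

MRS = 2.5

MU_x = 1, MU_y = 6/y.
MRS = 1 ÷ (6/y).
At (25, 15): MRS = 2.5.
The indifference curve has slope −2.5 at this bundle.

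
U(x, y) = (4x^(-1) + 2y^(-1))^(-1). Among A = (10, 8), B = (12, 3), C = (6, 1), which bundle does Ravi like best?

Evaluate utility at each bundle:
U(A) = 1.538.
U(B) = 1.000.
U(C) = 0.375.
Highest utility is A, so A ≻ B ≻ C.

Bundle A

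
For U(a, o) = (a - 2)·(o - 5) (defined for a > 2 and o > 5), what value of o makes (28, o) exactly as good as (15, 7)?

U(15, 7) = 26.
Set U(28, o) = 26 and solve.
With a = 28: (28 − 2) = 26, so (o − 5) = 26/26 = 1.
So o = 5 + 1 = 6.
Check: U(28, 6) = 26.

o = 6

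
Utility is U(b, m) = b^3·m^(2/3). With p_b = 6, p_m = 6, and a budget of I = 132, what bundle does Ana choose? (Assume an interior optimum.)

MU_b = 3·b^2·m^(2/3) and MU_m = 2/3·b^3·m^(-1/3).
MRS = MU_b/MU_m = (4.5)·m/b.
Tangency: set MRS = p_b/p_m = 6/6 = 1.
So (4.5)·m/b = 1, i.e. m = (2/9)·b.
Substitute into the budget 6·b + 6·m = 132: (22/3)·b = 132, so b* = 18.
Then m* = (2/9)·18 = 4.

b* = 18, m* = 4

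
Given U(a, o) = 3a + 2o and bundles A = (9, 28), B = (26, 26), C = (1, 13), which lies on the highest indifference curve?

Evaluate utility at each bundle:
U(A) = 83.
U(B) = 130.
U(C) = 29.
Highest utility is B, so B ≻ A ≻ C.

Bundle B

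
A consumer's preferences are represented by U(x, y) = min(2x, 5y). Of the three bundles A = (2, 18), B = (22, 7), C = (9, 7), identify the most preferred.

Bundle B

Evaluate utility at each bundle:
U(A) = 4.
U(B) = 35.
U(C) = 18.
Highest utility is B, so B ≻ C ≻ A.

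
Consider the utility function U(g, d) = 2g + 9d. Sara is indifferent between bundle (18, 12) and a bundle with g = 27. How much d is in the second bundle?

d = 10

U(18, 12) = 144.
Set U(27, d) = 144 and solve.
2·27 + 9d = 144 ⇒ 9d = 90 ⇒ d = 10.
Check: U(27, 10) = 144.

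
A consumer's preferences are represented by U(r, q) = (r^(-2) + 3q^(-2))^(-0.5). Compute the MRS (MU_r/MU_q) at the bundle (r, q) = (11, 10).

MRS = 1000/3993

For CES with ρ = -2, MRS = (1/3)·(q/r)^3.
At (11, 10): MRS = 1000/3993.
The indifference curve has slope −1000/3993 at this bundle.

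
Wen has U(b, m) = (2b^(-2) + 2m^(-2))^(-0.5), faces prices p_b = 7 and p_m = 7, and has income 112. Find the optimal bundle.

b* = 8, m* = 8

For CES with ρ = -2, MRS = (m/b)^3.
Tangency: set MRS = p_b/p_m = 7/7 = 1.
So (m/b)^3 = 1; taking the cube root, m/b = 1, i.e. m = b.
Substitute into the budget 7·b + 7·m = 112: 14·b = 112, so b* = 8 and m* = 8.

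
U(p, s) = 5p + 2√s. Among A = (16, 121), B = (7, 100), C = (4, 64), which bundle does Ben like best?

Evaluate utility at each bundle:
U(A) = 102.000.
U(B) = 55.000.
U(C) = 36.000.
Highest utility is A, so A ≻ B ≻ C.

Bundle A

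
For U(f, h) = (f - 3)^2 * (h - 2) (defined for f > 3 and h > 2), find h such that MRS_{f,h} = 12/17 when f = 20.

MU_f = 2·(f−3)·(h−2), MU_h = (f−3)^2.
MRS = (2/1)·(h−2)/(f−3).
Substitute f = 20: MRS = (h − 2)/8.5. Setting this equal to 12/17 gives h − 2 = (12/17)·8.5 = 6, so h = 8.

h = 8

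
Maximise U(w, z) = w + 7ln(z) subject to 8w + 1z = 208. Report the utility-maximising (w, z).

w* = 19, z* = 56

MU_w = 1, MU_z = 7/z.
MRS = 1 ÷ (7/z).
Tangency: set MRS = p_w/p_z = 8/1 = 8.
MRS depends only on z: (1/7)·z = 8 ⇒ z* = 8/(1/7) = 56.
From the budget, 8·w = 208 − 1·56 = 152, so w* = 19.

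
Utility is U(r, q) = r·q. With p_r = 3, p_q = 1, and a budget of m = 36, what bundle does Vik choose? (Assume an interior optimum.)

MU_r = q and MU_q = r.
MRS = MU_r/MU_q = q/r.
Tangency: set MRS = p_r/p_q = 3/1 = 3.
So q/r = 3, i.e. q = 3·r.
Substitute into the budget 3·r + 1·q = 36: 6·r = 36, so r* = 6.
Then q* = 3·6 = 18.

r* = 6, q* = 18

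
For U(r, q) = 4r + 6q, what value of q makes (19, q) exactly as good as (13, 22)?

U(13, 22) = 184.
Set U(19, q) = 184 and solve.
4·19 + 6q = 184 ⇒ 6q = 108 ⇒ q = 18.
Check: U(19, 18) = 184.

q = 18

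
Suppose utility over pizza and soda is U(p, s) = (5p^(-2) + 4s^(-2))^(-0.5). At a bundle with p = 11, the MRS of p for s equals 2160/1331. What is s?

For CES with ρ = -2, MRS = (5/4)·(s/p)^3.
Setting (5/4)·(s/11)^3 = 2160/1331 gives (s/11)^3 = 1728/1331, so s/11 = 12/11 and s = 12.

s = 12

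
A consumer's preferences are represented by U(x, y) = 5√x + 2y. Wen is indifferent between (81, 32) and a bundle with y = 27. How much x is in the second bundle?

U(81, 32) = 109.
Set U(x, 27) = 109 and solve.
With y = 27: 5√x = 109 − 2·27 = 55, so √x = 11 and x = 121.
Check: U(121, 27) = 109.

x = 121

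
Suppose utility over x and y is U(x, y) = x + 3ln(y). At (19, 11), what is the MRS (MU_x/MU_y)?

MU_x = 1, MU_y = 3/y.
MRS = 1 ÷ (3/y).
At (19, 11): MRS = 11/3.
The indifference curve has slope −11/3 at this bundle.

MRS = 11/3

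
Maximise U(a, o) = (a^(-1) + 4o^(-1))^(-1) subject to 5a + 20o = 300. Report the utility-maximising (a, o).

a* = 12, o* = 12

For CES with ρ = -1, MRS = (1/4)·(o/a)^2.
Tangency: set MRS = p_a/p_o = 5/20 = 0.25.
So (o/a)^2 = 1; taking the square root, o/a = 1, i.e. o = a.
Substitute into the budget 5·a + 20·o = 300: 25·a = 300, so a* = 12 and o* = 12.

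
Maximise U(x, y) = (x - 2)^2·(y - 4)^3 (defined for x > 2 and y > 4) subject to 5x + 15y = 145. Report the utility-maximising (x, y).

MU_x = 2·(x−2)·(y−4)^3, MU_y = 3·(x−2)^2·(y−4)^2.
MRS = (2/3)·(y−4)/(x−2).
Tangency: set MRS = p_x/p_y = 5/15 = 1/3.
So (2/3)·(y − 4)/(x − 2) = 1/3, i.e. (y − 4) = 0.5·(x − 2).
Rewrite the budget in excess-of-subsistence terms: 5·(x − 2) + 15·(y − 4) = 145 − 5·2 − 15·4 = 75.
Substituting, 12.5·(x − 2) = 75, so x − 2 = 6 and x* = 8.
Then y − 4 = 0.5·6 = 3, so y* = 7.

x* = 8, y* = 7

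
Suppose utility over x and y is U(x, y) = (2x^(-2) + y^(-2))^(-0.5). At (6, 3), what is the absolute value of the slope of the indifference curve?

MRS = 0.25

For CES with ρ = -2, MRS = (2/1)·(y/x)^3.
At (6, 3): MRS = 0.25.
So at (6, 3) the consumer would give up 0.25 units of y for one more unit of x.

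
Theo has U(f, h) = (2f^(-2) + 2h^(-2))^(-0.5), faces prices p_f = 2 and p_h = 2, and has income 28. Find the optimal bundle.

For CES with ρ = -2, MRS = (h/f)^3.
Tangency: set MRS = p_f/p_h = 2/2 = 1.
So (h/f)^3 = 1; taking the cube root, h/f = 1, i.e. h = f.
Substitute into the budget 2·f + 2·h = 28: 4·f = 28, so f* = 7 and h* = 7.

f* = 7, h* = 7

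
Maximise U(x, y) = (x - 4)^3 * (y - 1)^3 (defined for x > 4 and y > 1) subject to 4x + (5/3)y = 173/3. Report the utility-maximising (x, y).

x* = 9, y* = 13

MU_x = 3·(x−4)^2·(y−1)^3, MU_y = 3·(x−4)^3·(y−1)^2.
MRS = (y−1)/(x−4).
Tangency: set MRS = p_x/p_y = 4/(5/3) = 2.4.
So (y − 1)/(x − 4) = 2.4, i.e. (y − 1) = 2.4·(x − 4).
Rewrite the budget in excess-of-subsistence terms: 4·(x − 4) + (5/3)·(y − 1) = 173/3 − 4·4 − (5/3)·1 = 40.
Substituting, 8·(x − 4) = 40, so x − 4 = 5 and x* = 9.
Then y − 1 = 2.4·5 = 12, so y* = 13.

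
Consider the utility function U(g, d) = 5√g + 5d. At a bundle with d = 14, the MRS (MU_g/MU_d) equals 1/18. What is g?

g = 81

MU_g = 5/(2√g), MU_d = 5.
MRS = 5/(2√g) ÷ 5.
MRS depends only on g: 0.5/√g = 1/18 ⇒ √g = 0.5/(1/18) = 9 ⇒ g = 81.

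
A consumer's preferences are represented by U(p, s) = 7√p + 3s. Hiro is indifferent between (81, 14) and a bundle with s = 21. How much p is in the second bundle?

p = 36

U(81, 14) = 105.
Set U(p, 21) = 105 and solve.
With s = 21: 7√p = 105 − 3·21 = 42, so √p = 6 and p = 36.
Check: U(36, 21) = 105.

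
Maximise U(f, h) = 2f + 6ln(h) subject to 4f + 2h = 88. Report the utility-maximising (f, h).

MU_f = 2, MU_h = 6/h.
MRS = 2 ÷ (6/h).
Tangency: set MRS = p_f/p_h = 4/2 = 2.
MRS depends only on h: (1/3)·h = 2 ⇒ h* = 2/(1/3) = 6.
From the budget, 4·f = 88 − 2·6 = 76, so f* = 19.

f* = 19, h* = 6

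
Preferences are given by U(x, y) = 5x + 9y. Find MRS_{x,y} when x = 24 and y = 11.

MU_x = 5, MU_y = 9, so MRS = 5/9 at every bundle.
At (24, 11): MRS = 5/9.
The indifference curve has slope −5/9 at this bundle.

MRS = 5/9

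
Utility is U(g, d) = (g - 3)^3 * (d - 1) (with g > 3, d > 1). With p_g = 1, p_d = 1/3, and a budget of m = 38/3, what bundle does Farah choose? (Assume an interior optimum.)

g* = 10, d* = 8

MU_g = 3·(g−3)^2·(d−1), MU_d = (g−3)^3.
MRS = (3/1)·(d−1)/(g−3).
Tangency: set MRS = p_g/p_d = 1/(1/3) = 3.
So (3/1)·(d − 1)/(g − 3) = 3, i.e. (d − 1) = (g − 3).
Rewrite the budget in excess-of-subsistence terms: 1·(g − 3) + (1/3)·(d − 1) = 38/3 − 1·3 − (1/3)·1 = 28/3.
Substituting, (4/3)·(g − 3) = 28/3, so g − 3 = 7 and g* = 10.
Then d − 1 = 7, so d* = 8.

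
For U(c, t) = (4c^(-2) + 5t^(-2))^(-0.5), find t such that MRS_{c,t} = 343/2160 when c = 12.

t = 7

For CES with ρ = -2, MRS = (4/5)·(t/c)^3.
Setting (4/5)·(t/12)^3 = 343/2160 gives (t/12)^3 = 343/1728, so t/12 = 7/12 and t = 7.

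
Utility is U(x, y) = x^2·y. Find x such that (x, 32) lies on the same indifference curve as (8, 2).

x = 2

U(8, 2) = 128.
Set U(x, 32) = 128 and solve.
With y = 32: x^2 = 128/32 = 4; taking the square root, x = 2.
Check: U(2, 32) = 128.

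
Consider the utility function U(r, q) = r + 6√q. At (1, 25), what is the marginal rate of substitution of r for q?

MRS = 5/3

MU_r = 1, MU_q = 6/(2√q).
MRS = 1 ÷ (6/(2√q)).
At (1, 25): MRS = 5/3.
The indifference curve has slope −5/3 at this bundle.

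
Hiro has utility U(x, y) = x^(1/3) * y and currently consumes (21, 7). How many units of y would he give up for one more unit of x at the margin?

MRS = 1/9

MU_x = 1/3·x^(-2/3)·y and MU_y = x^(1/3).
MRS = MU_x/MU_y = (1/3)·y/x.
At (21, 7): MRS = 1/9.
That is, one extra unit of x is worth 1/9 units of y at the margin.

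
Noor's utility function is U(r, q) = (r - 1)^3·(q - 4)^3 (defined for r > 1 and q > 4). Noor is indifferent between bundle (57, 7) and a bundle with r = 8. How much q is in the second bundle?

U(57, 7) = 4741632.
Set U(8, q) = 4741632 and solve.
With r = 8: (8 − 1)^3 = 343, so (q − 4)^3 = 4741632/343 = 13824.
Taking the cube root (with q > 4): q − 4 = 24, so q = 28.
Check: U(8, 28) = 4741632.

q = 28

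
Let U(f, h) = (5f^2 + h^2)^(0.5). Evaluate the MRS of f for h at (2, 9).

For CES with ρ = 2, MRS = (5/1)·(h/f)^(-1).
At (2, 9): MRS = 10/9.
That is, one extra unit of f is worth 10/9 units of h at the margin.

MRS = 10/9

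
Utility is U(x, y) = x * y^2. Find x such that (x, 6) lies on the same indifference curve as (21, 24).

U(21, 24) = 12096.
Set U(x, 6) = 12096 and solve.
With y = 6: 6^2 = 36, so x = 12096/36 = 336.
Check: U(336, 6) = 12096.

x = 336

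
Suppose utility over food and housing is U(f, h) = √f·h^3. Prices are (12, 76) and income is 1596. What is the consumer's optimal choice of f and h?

MU_f = 0.5·f^(-0.5)·h^3 and MU_h = 3·√f·h^2.
MRS = MU_f/MU_h = (1/6)·h/f.
Tangency: set MRS = p_f/p_h = 12/76 = 3/19.
So (1/6)·h/f = 3/19, i.e. h = (18/19)·f.
Substitute into the budget 12·f + 76·h = 1596: 84·f = 1596, so f* = 19.
Then h* = (18/19)·19 = 18.

f* = 19, h* = 18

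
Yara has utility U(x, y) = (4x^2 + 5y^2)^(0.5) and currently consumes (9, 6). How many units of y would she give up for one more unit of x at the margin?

MRS = 1.2

For CES with ρ = 2, MRS = (4/5)·(y/x)^(-1).
At (9, 6): MRS = 1.2.
The indifference curve has slope −1.2 at this bundle.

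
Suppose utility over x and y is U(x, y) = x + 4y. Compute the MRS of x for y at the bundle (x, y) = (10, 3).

MRS = 0.25

MU_x = 1, MU_y = 4, so MRS = 1/4 = 0.25 at every bundle.
At (10, 3): MRS = 0.25.
That is, one extra unit of x is worth 0.25 units of y at the margin.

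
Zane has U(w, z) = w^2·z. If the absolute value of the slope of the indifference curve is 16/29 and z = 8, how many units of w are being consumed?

w = 29

MU_w = 2·w·z and MU_z = w^2.
MRS = MU_w/MU_z = (2/1)·z/w.
Substitute z = 8: MRS = 16/w. Setting 16/w = 16/29 gives w = 16/(16/29) = 29.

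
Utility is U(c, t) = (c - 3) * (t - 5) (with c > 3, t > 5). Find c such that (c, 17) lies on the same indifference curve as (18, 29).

U(18, 29) = 360.
Set U(c, 17) = 360 and solve.
With t = 17: (17 − 5) = 12, so (c − 3) = 360/12 = 30.
So c = 3 + 30 = 33.
Check: U(33, 17) = 360.

c = 33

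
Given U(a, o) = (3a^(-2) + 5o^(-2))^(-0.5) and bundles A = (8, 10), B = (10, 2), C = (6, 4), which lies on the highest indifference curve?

Bundle A

Evaluate utility at each bundle:
U(A) = 3.213.
U(B) = 0.884.
U(C) = 1.589.
Highest utility is A, so A ≻ C ≻ B.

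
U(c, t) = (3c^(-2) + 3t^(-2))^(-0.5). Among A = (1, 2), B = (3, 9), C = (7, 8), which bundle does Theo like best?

Bundle C

Evaluate utility at each bundle:
U(A) = 0.516.
U(B) = 1.643.
U(C) = 3.042.
Highest utility is C, so C ≻ B ≻ A.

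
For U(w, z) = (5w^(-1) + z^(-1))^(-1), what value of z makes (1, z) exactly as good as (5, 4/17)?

U depends on (w, z) only through S = 5w^(-1) + z^(-1), so equal utility means equal S. At (5, 4/17): S = 5.25.
With w = 1: 5·1^(-1) = 5, so z^(-1) = 5.25 − 5 = 0.25.
Hence z = 1/0.25 = 4.
Check: U(1, 4) = 0.1905.

z = 4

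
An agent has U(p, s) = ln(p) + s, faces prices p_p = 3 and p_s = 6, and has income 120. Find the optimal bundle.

p* = 2, s* = 19

MU_p = 1/p, MU_s = 1.
MRS = 1/p ÷ 1.
Tangency: set MRS = p_p/p_s = 3/6 = 0.5.
MRS depends only on p: 1/p = 0.5 ⇒ p* = 1/0.5 = 2.
From the budget, 6·s = 120 − 3·2 = 114, so s* = 19.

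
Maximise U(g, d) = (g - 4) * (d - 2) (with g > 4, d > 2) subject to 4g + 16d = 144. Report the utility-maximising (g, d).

g* = 16, d* = 5

MU_g = (d−2), MU_d = (g−4).
MRS = (d−2)/(g−4).
Tangency: set MRS = p_g/p_d = 4/16 = 0.25.
So (d − 2)/(g − 4) = 0.25, i.e. (d − 2) = 0.25·(g − 4).
Rewrite the budget in excess-of-subsistence terms: 4·(g − 4) + 16·(d − 2) = 144 − 4·4 − 16·2 = 96.
Substituting, 8·(g − 4) = 96, so g − 4 = 12 and g* = 16.
Then d − 2 = 0.25·12 = 3, so d* = 5.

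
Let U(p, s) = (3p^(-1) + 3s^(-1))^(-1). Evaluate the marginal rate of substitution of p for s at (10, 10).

For CES with ρ = -1, MRS = (s/p)^2.
At (10, 10): MRS = 1.
The indifference curve has slope −1 at this bundle.

MRS = 1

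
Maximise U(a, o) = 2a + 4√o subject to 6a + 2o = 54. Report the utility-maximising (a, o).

a* = 6, o* = 9

MU_a = 2, MU_o = 4/(2√o).
MRS = 2 ÷ (4/(2√o)).
Tangency: set MRS = p_a/p_o = 6/2 = 3.
MRS depends only on o: √o = 3 ⇒ √o = 3 ⇒ o* = 9.
From the budget, 6·a = 54 − 2·9 = 36, so a* = 6.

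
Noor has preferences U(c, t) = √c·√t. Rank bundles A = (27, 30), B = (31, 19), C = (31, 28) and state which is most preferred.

Evaluate utility at each bundle:
U(A) = 28.460.
U(B) = 24.269.
U(C) = 29.462.
Highest utility is C, so C ≻ A ≻ B.

Bundle C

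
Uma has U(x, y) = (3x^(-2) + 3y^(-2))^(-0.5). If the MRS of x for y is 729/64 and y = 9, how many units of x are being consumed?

x = 4

For CES with ρ = -2, MRS = (y/x)^3.
Setting (9/x)^3 = 729/64 gives 9/x = 2.25 and x = 4.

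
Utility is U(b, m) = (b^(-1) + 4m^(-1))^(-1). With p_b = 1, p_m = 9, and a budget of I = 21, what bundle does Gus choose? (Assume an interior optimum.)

b* = 3, m* = 2

For CES with ρ = -1, MRS = (1/4)·(m/b)^2.
Tangency: set MRS = p_b/p_m = 1/9.
So (m/b)^2 = 4/9; taking the square root, m/b = 2/3, i.e. m = (2/3)·b.
Substitute into the budget 1·b + 9·m = 21: 7·b = 21, so b* = 3 and m* = (2/3)·3 = 2.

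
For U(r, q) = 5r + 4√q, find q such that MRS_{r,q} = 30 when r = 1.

MU_r = 5, MU_q = 4/(2√q).
MRS = 5 ÷ (4/(2√q)).
MRS depends only on q: 2.5·√q = 30 ⇒ √q = 30/2.5 = 12 ⇒ q = 144.

q = 144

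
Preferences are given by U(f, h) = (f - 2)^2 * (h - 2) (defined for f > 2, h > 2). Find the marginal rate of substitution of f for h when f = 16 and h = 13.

MU_f = 2·(f−2)·(h−2), MU_h = (f−2)^2.
MRS = (2/1)·(h−2)/(f−2).
At (16, 13): MRS = 11/7.
So at (16, 13) the consumer would give up 11/7 units of h for one more unit of f.

MRS = 11/7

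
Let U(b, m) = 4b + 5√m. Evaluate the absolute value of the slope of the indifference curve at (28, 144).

MRS = 19.2

MU_b = 4, MU_m = 5/(2√m).
MRS = 4 ÷ (5/(2√m)).
At (28, 144): MRS = 19.2.
That is, one extra unit of b is worth 19.2 units of m at the margin.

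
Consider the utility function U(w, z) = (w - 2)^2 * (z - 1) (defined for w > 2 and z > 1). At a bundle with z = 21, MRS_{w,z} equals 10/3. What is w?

w = 14

MU_w = 2·(w−2)·(z−1), MU_z = (w−2)^2.
MRS = (2/1)·(z−1)/(w−2).
Substitute z = 21: MRS = 40/(w − 2). Setting this equal to 10/3 gives w − 2 = 40/(10/3) = 12, so w = 14.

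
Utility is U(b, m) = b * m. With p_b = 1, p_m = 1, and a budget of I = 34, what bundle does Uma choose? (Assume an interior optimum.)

b* = 17, m* = 17

MU_b = m and MU_m = b.
MRS = MU_b/MU_m = m/b.
Tangency: set MRS = p_b/p_m = 1/1 = 1.
So m/b = 1, i.e. m = b.
Substitute into the budget 1·b + 1·m = 34: 2·b = 34, so b* = 17.
Then m* = 17.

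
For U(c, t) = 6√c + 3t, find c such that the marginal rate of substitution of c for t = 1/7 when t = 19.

c = 49

MU_c = 6/(2√c), MU_t = 3.
MRS = 6/(2√c) ÷ 3.
MRS depends only on c: 1/√c = 1/7 ⇒ √c = 1/(1/7) = 7 ⇒ c = 49.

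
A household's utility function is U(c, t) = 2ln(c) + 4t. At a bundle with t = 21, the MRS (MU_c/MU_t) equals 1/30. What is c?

c = 15

MU_c = 2/c, MU_t = 4.
MRS = 2/c ÷ 4.
MRS depends only on c: 0.5/c = 1/30 ⇒ c = 0.5/(1/30) = 15.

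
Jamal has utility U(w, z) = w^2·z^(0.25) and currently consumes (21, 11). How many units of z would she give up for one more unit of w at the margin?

MU_w = 2·w·z^(0.25) and MU_z = 0.25·w^2·z^(-0.75).
MRS = MU_w/MU_z = (8)·z/w.
At (21, 11): MRS = 88/21.
That is, one extra unit of w is worth 88/21 units of z at the margin.

MRS = 88/21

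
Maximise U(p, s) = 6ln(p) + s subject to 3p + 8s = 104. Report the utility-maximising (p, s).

MU_p = 6/p, MU_s = 1.
MRS = 6/p ÷ 1.
Tangency: set MRS = p_p/p_s = 3/8 = 0.375.
MRS depends only on p: 6/p = 0.375 ⇒ p* = 6/0.375 = 16.
From the budget, 8·s = 104 − 3·16 = 56, so s* = 7.

p* = 16, s* = 7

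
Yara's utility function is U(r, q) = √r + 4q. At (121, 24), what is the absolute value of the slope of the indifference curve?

MU_r = 1/(2√r), MU_q = 4.
MRS = 1/(2√r) ÷ 4.
At (121, 24): MRS = 1/88.
So at (121, 24) the consumer would give up 1/88 units of q for one more unit of r.

MRS = 1/88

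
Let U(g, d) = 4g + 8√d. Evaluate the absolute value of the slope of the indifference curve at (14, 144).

MU_g = 4, MU_d = 8/(2√d).
MRS = 4 ÷ (8/(2√d)).
At (14, 144): MRS = 12.
That is, one extra unit of g is worth 12 units of d at the margin.

MRS = 12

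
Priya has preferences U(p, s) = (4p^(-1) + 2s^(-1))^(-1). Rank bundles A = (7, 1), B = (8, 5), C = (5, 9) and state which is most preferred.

Bundle B

Evaluate utility at each bundle:
U(A) = 0.389.
U(B) = 1.111.
U(C) = 0.978.
Highest utility is B, so B ≻ C ≻ A.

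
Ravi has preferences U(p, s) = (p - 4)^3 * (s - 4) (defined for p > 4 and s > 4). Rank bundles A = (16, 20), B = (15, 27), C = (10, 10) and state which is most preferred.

Evaluate utility at each bundle:
U(A) = 27648.
U(B) = 30613.
U(C) = 1296.
Highest utility is B, so B ≻ A ≻ C.

Bundle B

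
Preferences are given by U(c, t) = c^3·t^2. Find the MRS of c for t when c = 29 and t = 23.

MRS = 69/58

MU_c = 3·c^2·t^2 and MU_t = 2·c^3·t.
MRS = MU_c/MU_t = (3/2)·t/c.
At (29, 23): MRS = 69/58.
That is, one extra unit of c is worth 69/58 units of t at the margin.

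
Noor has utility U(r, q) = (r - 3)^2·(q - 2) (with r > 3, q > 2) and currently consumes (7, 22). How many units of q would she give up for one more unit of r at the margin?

MU_r = 2·(r−3)·(q−2), MU_q = (r−3)^2.
MRS = (2/1)·(q−2)/(r−3).
At (7, 22): MRS = 10.
That is, one extra unit of r is worth 10 units of q at the margin.

MRS = 10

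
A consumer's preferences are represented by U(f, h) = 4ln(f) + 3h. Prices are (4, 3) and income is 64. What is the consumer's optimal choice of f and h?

MU_f = 4/f, MU_h = 3.
MRS = 4/f ÷ 3.
Tangency: set MRS = p_f/p_h = 4/3.
MRS depends only on f: (4/3)/f = 4/3 ⇒ f* = (4/3)/(4/3) = 1.
From the budget, 3·h = 64 − 4·1 = 60, so h* = 20.

f* = 1, h* = 20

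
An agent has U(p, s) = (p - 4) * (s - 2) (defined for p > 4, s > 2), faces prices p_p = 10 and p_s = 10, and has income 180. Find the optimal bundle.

p* = 10, s* = 8

MU_p = (s−2), MU_s = (p−4).
MRS = (s−2)/(p−4).
Tangency: set MRS = p_p/p_s = 10/10 = 1.
So (s − 2)/(p − 4) = 1, i.e. (s − 2) = (p − 4).
Rewrite the budget in excess-of-subsistence terms: 10·(p − 4) + 10·(s − 2) = 180 − 10·4 − 10·2 = 120.
Substituting, 20·(p − 4) = 120, so p − 4 = 6 and p* = 10.
Then s − 2 = 6, so s* = 8.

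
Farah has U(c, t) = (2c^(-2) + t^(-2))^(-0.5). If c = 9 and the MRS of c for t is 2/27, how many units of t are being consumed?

t = 3

For CES with ρ = -2, MRS = (2/1)·(t/c)^3.
Setting (2/1)·(t/9)^3 = 2/27 gives (t/9)^3 = 1/27, so t/9 = 1/3 and t = 3.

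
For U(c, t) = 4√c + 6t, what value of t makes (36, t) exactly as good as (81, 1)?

t = 3

U(81, 1) = 42.
Set U(36, t) = 42 and solve.
With c = 36: √36 = 6, so 6t = 42 − 4·6 = 18 and t = 3.
Check: U(36, 3) = 42.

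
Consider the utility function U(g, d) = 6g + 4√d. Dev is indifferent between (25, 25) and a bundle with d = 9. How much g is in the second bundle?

g = 79/3

U(25, 25) = 170.
Set U(g, 9) = 170 and solve.
With d = 9: √9 = 3, so 6g = 170 − 4·3 = 158 and g = 79/3.
Check: U(79/3, 9) = 170.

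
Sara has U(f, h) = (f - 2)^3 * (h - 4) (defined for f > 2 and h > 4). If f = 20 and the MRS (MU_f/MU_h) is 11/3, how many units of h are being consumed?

h = 26

MU_f = 3·(f−2)^2·(h−4), MU_h = (f−2)^3.
MRS = (3/1)·(h−4)/(f−2).
Substitute f = 20: MRS = (h − 4)/6. Setting this equal to 11/3 gives h − 4 = (11/3)·6 = 22, so h = 26.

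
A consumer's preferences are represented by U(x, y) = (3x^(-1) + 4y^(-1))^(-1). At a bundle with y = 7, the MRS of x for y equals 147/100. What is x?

For CES with ρ = -1, MRS = (3/4)·(y/x)^2.
Setting (3/4)·(7/x)^2 = 147/100 gives (7/x)^2 = 49/25, so 7/x = 1.4 and x = 5.

x = 5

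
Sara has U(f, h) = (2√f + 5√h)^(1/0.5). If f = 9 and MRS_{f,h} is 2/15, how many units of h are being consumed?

For CES with ρ = 0.5, MRS = (2/5)·√(h/f).
Setting (2/5)·√(h/9) = 2/15 gives √(h/9) = 1/3, so h/9 = 1/9 and h = 1.

h = 1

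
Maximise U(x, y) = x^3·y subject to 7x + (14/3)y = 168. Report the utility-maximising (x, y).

MU_x = 3·x^2·y and MU_y = x^3.
MRS = MU_x/MU_y = (3/1)·y/x.
Tangency: set MRS = p_x/p_y = 7/(14/3) = 1.5.
So (3/1)·y/x = 1.5, i.e. y = 0.5·x.
Substitute into the budget 7·x + (14/3)·y = 168: (28/3)·x = 168, so x* = 18.
Then y* = 0.5·18 = 9.

x* = 18, y* = 9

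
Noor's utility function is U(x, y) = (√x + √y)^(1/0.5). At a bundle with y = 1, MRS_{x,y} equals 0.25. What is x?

For CES with ρ = 0.5, MRS = √(y/x).
Setting √(1/x) = 0.25 gives 1/x = 1/16 and x = 16.

x = 16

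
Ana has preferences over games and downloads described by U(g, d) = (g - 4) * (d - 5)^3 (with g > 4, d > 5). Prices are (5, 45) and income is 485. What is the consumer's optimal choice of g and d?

g* = 16, d* = 9

MU_g = (d−5)^3, MU_d = 3·(g−4)·(d−5)^2.
MRS = (1/3)·(d−5)/(g−4).
Tangency: set MRS = p_g/p_d = 5/45 = 1/9.
So (1/3)·(d − 5)/(g − 4) = 1/9, i.e. (d − 5) = (1/3)·(g − 4).
Rewrite the budget in excess-of-subsistence terms: 5·(g − 4) + 45·(d − 5) = 485 − 5·4 − 45·5 = 240.
Substituting, 20·(g − 4) = 240, so g − 4 = 12 and g* = 16.
Then d − 5 = (1/3)·12 = 4, so d* = 9.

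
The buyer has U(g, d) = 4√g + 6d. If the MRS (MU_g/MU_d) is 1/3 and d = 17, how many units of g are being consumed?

MU_g = 4/(2√g), MU_d = 6.
MRS = 4/(2√g) ÷ 6.
MRS depends only on g: (1/3)/√g = 1/3 ⇒ √g = (1/3)/(1/3) = 1 ⇒ g = 1.

g = 1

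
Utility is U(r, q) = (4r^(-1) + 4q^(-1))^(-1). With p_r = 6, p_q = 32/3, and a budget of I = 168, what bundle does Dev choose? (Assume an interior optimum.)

r* = 12, q* = 9

For CES with ρ = -1, MRS = (q/r)^2.
Tangency: set MRS = p_r/p_q = 6/(32/3) = 9/16.
So (q/r)^2 = 9/16; taking the square root, q/r = 0.75, i.e. q = 0.75·r.
Substitute into the budget 6·r + (32/3)·q = 168: 14·r = 168, so r* = 12 and q* = 0.75·12 = 9.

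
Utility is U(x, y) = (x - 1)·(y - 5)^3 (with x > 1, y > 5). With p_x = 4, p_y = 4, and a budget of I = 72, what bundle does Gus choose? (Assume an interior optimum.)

MU_x = (y−5)^3, MU_y = 3·(x−1)·(y−5)^2.
MRS = (1/3)·(y−5)/(x−1).
Tangency: set MRS = p_x/p_y = 4/4 = 1.
So (1/3)·(y − 5)/(x − 1) = 1, i.e. (y − 5) = 3·(x − 1).
Rewrite the budget in excess-of-subsistence terms: 4·(x − 1) + 4·(y − 5) = 72 − 4·1 − 4·5 = 48.
Substituting, 16·(x − 1) = 48, so x − 1 = 3 and x* = 4.
Then y − 5 = 3·3 = 9, so y* = 14.

x* = 4, y* = 14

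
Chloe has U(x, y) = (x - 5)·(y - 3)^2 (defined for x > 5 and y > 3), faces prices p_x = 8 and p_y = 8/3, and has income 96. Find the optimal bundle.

MU_x = (y−3)^2, MU_y = 2·(x−5)·(y−3).
MRS = (1/2)·(y−3)/(x−5).
Tangency: set MRS = p_x/p_y = 8/(8/3) = 3.
So (1/2)·(y − 3)/(x − 5) = 3, i.e. (y − 3) = 6·(x − 5).
Rewrite the budget in excess-of-subsistence terms: 8·(x − 5) + (8/3)·(y − 3) = 96 − 8·5 − (8/3)·3 = 48.
Substituting, 24·(x − 5) = 48, so x − 5 = 2 and x* = 7.
Then y − 3 = 6·2 = 12, so y* = 15.

x* = 7, y* = 15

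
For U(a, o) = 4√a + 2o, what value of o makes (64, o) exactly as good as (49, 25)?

U(49, 25) = 78.
Set U(64, o) = 78 and solve.
With a = 64: √64 = 8, so 2o = 78 − 4·8 = 46 and o = 23.
Check: U(64, 23) = 78.

o = 23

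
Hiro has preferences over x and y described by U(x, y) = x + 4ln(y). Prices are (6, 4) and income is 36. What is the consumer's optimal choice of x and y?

x* = 2, y* = 6

MU_x = 1, MU_y = 4/y.
MRS = 1 ÷ (4/y).
Tangency: set MRS = p_x/p_y = 6/4 = 1.5.
MRS depends only on y: 0.25·y = 1.5 ⇒ y* = 1.5/0.25 = 6.
From the budget, 6·x = 36 − 4·6 = 12, so x* = 2.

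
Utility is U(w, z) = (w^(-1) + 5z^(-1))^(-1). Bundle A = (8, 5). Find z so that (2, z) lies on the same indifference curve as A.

z = 8

U depends on (w, z) only through S = w^(-1) + 5z^(-1), so equal utility means equal S. At (8, 5): S = 1.125.
With w = 2: 2^(-1) = 0.5, so 5z^(-1) = 1.125 − 0.5 = 0.625, i.e. z^(-1) = 0.125.
Hence z = 1/0.125 = 8.
Check: U(2, 8) = 0.8889.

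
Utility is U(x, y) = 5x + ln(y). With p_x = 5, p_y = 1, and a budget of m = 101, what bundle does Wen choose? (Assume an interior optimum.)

x* = 20, y* = 1

MU_x = 5, MU_y = 1/y.
MRS = 5 ÷ (1/y).
Tangency: set MRS = p_x/p_y = 5/1 = 5.
MRS depends only on y: 5·y = 5 ⇒ y* = 5/5 = 1.
From the budget, 5·x = 101 − 1·1 = 100, so x* = 20.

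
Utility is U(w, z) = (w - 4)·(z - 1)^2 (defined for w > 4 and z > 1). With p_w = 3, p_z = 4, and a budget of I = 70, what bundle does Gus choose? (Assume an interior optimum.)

MU_w = (z−1)^2, MU_z = 2·(w−4)·(z−1).
MRS = (1/2)·(z−1)/(w−4).
Tangency: set MRS = p_w/p_z = 3/4 = 0.75.
So (1/2)·(z − 1)/(w − 4) = 0.75, i.e. (z − 1) = 1.5·(w − 4).
Rewrite the budget in excess-of-subsistence terms: 3·(w − 4) + 4·(z − 1) = 70 − 3·4 − 4·1 = 54.
Substituting, 9·(w − 4) = 54, so w − 4 = 6 and w* = 10.
Then z − 1 = 1.5·6 = 9, so z* = 10.

w* = 10, z* = 10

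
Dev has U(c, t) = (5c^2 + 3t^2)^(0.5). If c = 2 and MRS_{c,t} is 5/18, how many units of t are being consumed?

For CES with ρ = 2, MRS = (5/3)·(t/c)^(-1).
Setting (5/3)·(t/2)^(-1) = 5/18 gives (t/2)^(-1) = 1/6, so t/2 = 6 and t = 12.

t = 12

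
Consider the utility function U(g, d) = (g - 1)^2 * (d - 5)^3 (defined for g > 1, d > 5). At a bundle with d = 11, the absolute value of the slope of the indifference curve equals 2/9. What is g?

g = 19

MU_g = 2·(g−1)·(d−5)^3, MU_d = 3·(g−1)^2·(d−5)^2.
MRS = (2/3)·(d−5)/(g−1).
Substitute d = 11: MRS = 4/(g − 1). Setting this equal to 2/9 gives g − 1 = 4/(2/9) = 18, so g = 19.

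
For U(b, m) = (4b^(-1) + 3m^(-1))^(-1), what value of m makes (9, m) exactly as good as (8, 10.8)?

m = 9

U depends on (b, m) only through S = 4b^(-1) + 3m^(-1), so equal utility means equal S. At (8, 10.8): S = 7/9.
With b = 9: 4·9^(-1) = 4/9, so 3m^(-1) = 7/9 − 4/9 = 1/3, i.e. m^(-1) = 1/9.
Hence m = 1/(1/9) = 9.
Check: U(9, 9) = 1.2857.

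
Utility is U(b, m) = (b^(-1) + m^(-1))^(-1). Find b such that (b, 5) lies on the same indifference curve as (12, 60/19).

b = 5

U depends on (b, m) only through S = b^(-1) + m^(-1), so equal utility means equal S. At (12, 60/19): S = 0.4.
With m = 5: 5^(-1) = 0.2, so b^(-1) = 0.4 − 0.2 = 0.2.
Hence b = 1/0.2 = 5.
Check: U(5, 5) = 2.5.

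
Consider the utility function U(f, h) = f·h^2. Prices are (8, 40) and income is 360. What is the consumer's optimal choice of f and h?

MU_f = h^2 and MU_h = 2·f·h.
MRS = MU_f/MU_h = (1/2)·h/f.
Tangency: set MRS = p_f/p_h = 8/40 = 0.2.
So (1/2)·h/f = 0.2, i.e. h = 0.4·f.
Substitute into the budget 8·f + 40·h = 360: 24·f = 360, so f* = 15.
Then h* = 0.4·15 = 6.

f* = 15, h* = 6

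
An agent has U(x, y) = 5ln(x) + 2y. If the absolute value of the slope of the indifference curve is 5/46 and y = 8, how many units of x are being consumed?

MU_x = 5/x, MU_y = 2.
MRS = 5/x ÷ 2.
MRS depends only on x: 2.5/x = 5/46 ⇒ x = 2.5/(5/46) = 23.

x = 23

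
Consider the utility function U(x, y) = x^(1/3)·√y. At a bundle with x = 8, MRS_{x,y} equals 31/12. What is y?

y = 31

MU_x = 1/3·x^(-2/3)·√y and MU_y = 0.5·x^(1/3)·y^(-0.5).
MRS = MU_x/MU_y = (2/3)·y/x.
Substitute x = 8: MRS = y/12. Setting y/12 = 31/12 gives y = (31/12)·12 = 31.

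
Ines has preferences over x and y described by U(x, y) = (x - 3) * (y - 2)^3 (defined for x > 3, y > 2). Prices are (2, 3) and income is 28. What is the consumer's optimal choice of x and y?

x* = 5, y* = 6

MU_x = (y−2)^3, MU_y = 3·(x−3)·(y−2)^2.
MRS = (1/3)·(y−2)/(x−3).
Tangency: set MRS = p_x/p_y = 2/3.
So (1/3)·(y − 2)/(x − 3) = 2/3, i.e. (y − 2) = 2·(x − 3).
Rewrite the budget in excess-of-subsistence terms: 2·(x − 3) + 3·(y − 2) = 28 − 2·3 − 3·2 = 16.
Substituting, 8·(x − 3) = 16, so x − 3 = 2 and x* = 5.
Then y − 2 = 2·2 = 4, so y* = 6.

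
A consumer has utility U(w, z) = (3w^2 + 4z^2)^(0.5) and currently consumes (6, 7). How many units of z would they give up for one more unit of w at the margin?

For CES with ρ = 2, MRS = (3/4)·(z/w)^(-1).
At (6, 7): MRS = 9/14.
So at (6, 7) the consumer would give up 9/14 units of z for one more unit of w.

MRS = 9/14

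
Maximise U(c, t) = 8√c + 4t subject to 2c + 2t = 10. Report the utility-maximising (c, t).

c* = 1, t* = 4

MU_c = 8/(2√c), MU_t = 4.
MRS = 8/(2√c) ÷ 4.
Tangency: set MRS = p_c/p_t = 2/2 = 1.
MRS depends only on c: 1/√c = 1 ⇒ √c = 1/1 = 1 ⇒ c* = 1.
From the budget, 2·t = 10 − 2·1 = 8, so t* = 4.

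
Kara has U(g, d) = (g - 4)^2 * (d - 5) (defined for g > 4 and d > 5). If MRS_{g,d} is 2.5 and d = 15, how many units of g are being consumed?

MU_g = 2·(g−4)·(d−5), MU_d = (g−4)^2.
MRS = (2/1)·(d−5)/(g−4).
Substitute d = 15: MRS = 20/(g − 4). Setting this equal to 2.5 gives g − 4 = 20/2.5 = 8, so g = 12.

g = 12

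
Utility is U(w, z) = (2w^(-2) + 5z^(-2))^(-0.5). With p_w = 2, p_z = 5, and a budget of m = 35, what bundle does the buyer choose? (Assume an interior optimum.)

w* = 5, z* = 5

For CES with ρ = -2, MRS = (2/5)·(z/w)^3.
Tangency: set MRS = p_w/p_z = 2/5 = 0.4.
So (z/w)^3 = 1; taking the cube root, z/w = 1, i.e. z = w.
Substitute into the budget 2·w + 5·z = 35: 7·w = 35, so w* = 5 and z* = 5.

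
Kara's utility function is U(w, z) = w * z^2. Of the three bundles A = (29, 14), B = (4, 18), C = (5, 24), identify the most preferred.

Evaluate utility at each bundle:
U(A) = 5684.
U(B) = 1296.
U(C) = 2880.
Highest utility is A, so A ≻ C ≻ B.

Bundle A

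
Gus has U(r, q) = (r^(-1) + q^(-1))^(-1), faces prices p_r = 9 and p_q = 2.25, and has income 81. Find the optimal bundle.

r* = 6, q* = 12

For CES with ρ = -1, MRS = (q/r)^2.
Tangency: set MRS = p_r/p_q = 9/2.25 = 4.
So (q/r)^2 = 4; taking the square root, q/r = 2, i.e. q = 2·r.
Substitute into the budget 9·r + 2.25·q = 81: 13.5·r = 81, so r* = 6 and q* = 2·6 = 12.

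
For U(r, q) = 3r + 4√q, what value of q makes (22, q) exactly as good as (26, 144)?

U(26, 144) = 126.
Set U(22, q) = 126 and solve.
With r = 22: 4√q = 126 − 3·22 = 60, so √q = 15 and q = 225.
Check: U(22, 225) = 126.

q = 225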